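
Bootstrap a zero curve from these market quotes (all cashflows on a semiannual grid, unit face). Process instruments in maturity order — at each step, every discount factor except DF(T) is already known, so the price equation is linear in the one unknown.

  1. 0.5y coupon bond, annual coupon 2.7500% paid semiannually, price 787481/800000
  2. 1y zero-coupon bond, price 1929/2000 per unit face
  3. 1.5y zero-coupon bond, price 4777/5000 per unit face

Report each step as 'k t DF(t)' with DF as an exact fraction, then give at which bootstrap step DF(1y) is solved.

1 1/2 971/1000
2 1 1929/2000
3 3/2 4777/5000
DF(1y) is solved at step 2

step 1 [0.5y] bond c/2=11/800: DF=(787481/800000 − 11/800·(0))/(1+11/800) = 971/1000 ≈ 0.971000
step 2 [1y] zero: DF = P = 1929/2000 ≈ 0.964500
step 3 [1.5y] zero: DF = P = 4777/5000 ≈ 0.955400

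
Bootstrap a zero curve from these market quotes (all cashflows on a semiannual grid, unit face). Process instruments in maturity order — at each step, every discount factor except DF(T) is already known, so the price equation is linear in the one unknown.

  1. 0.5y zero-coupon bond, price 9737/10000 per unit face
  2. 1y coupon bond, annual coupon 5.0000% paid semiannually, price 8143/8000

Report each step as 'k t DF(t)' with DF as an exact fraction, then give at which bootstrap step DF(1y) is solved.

step 1 [0.5y] zero: DF = P = 9737/10000 ≈ 0.973700
step 2 [1y] bond c/2=1/40: DF=(8143/8000 − 1/40·(0.973700))/(1+1/40) = 9693/10000 ≈ 0.969300

1 1/2 9737/10000
2 1 9693/10000
DF(1y) is solved at step 2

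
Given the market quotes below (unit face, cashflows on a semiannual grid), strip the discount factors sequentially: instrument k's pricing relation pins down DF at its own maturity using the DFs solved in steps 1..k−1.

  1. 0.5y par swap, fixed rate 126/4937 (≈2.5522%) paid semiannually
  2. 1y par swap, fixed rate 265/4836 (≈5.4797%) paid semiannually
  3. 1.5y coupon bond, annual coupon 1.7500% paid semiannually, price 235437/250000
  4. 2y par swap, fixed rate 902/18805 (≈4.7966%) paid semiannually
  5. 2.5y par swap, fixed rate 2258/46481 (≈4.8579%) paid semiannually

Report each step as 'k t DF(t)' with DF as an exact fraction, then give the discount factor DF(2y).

1 1/2 4937/5000
2 1 947/1000
3 3/2 573/625
4 2 4549/5000
5 5/2 8871/10000
DF(2y) = 4549/5000 ≈ 0.909800

step 1 [0.5y] swap r/2=63/4937: DF=(1 − 63/4937·(0))/(1+63/4937) = 4937/5000 ≈ 0.987400
step 2 [1y] swap r/2=265/9672: DF=(1 − 265/9672·(0.987400))/(1+265/9672) = 947/1000 ≈ 0.947000
step 3 [1.5y] bond c/2=7/800: DF=(235437/250000 − 7/800·(0.987400+0.947000))/(1+7/800) = 573/625 ≈ 0.916800
step 4 [2y] swap r/2=451/18805: DF=(1 − 451/18805·(0.987400+0.947000+0.916800))/(1+451/18805) = 4549/5000 ≈ 0.909800
step 5 [2.5y] swap r/2=1129/46481: DF=(1 − 1129/46481·(0.987400+0.947000+0.916800+0.909800))/(1+1129/46481) = 8871/10000 ≈ 0.887100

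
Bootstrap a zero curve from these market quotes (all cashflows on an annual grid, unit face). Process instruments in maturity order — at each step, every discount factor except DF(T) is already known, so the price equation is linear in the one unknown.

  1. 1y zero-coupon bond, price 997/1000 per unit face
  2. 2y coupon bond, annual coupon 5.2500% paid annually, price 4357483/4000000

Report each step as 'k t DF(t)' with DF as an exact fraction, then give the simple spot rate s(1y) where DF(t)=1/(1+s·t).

1 1 997/1000
2 2 9853/10000
s(1y) = (1/(997/1000) − 1)/(1) = 3/997 ≈ 0.3009%

step 1 [1y] zero: DF = P = 997/1000 ≈ 0.997000
step 2 [2y] bond c/1=21/400: DF=(4357483/4000000 − 21/400·(0.997000))/(1+21/400) = 9853/10000 ≈ 0.985300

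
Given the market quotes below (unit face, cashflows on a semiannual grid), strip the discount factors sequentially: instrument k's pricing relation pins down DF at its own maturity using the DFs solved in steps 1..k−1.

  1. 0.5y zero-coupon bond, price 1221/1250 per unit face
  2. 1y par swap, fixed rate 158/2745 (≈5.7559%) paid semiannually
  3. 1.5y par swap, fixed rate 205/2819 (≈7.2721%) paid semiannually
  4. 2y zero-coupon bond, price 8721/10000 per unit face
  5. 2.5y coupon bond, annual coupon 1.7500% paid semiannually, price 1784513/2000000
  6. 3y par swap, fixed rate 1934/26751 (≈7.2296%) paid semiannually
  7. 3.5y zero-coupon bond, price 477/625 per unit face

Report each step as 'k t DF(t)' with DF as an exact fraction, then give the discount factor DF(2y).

step 1 [0.5y] zero: DF = P = 1221/1250 ≈ 0.976800
step 2 [1y] swap r/2=79/2745: DF=(1 − 79/2745·(0.976800))/(1+79/2745) = 9447/10000 ≈ 0.944700
step 3 [1.5y] swap r/2=205/5638: DF=(1 − 205/5638·(0.976800+0.944700))/(1+205/5638) = 359/400 ≈ 0.897500
step 4 [2y] zero: DF = P = 8721/10000 ≈ 0.872100
step 5 [2.5y] bond c/2=7/800: DF=(1784513/2000000 − 7/800·(0.976800+0.944700+0.897500+0.872100))/(1+7/800) = 341/400 ≈ 0.852500
step 6 [3y] swap r/2=967/26751: DF=(1 − 967/26751·(0.976800+0.944700+0.897500+0.872100+0.852500))/(1+967/26751) = 4033/5000 ≈ 0.806600
step 7 [3.5y] zero: DF = P = 477/625 ≈ 0.763200

1 1/2 1221/1250
2 1 9447/10000
3 3/2 359/400
4 2 8721/10000
5 5/2 341/400
6 3 4033/5000
7 7/2 477/625
DF(2y) = 8721/10000 ≈ 0.872100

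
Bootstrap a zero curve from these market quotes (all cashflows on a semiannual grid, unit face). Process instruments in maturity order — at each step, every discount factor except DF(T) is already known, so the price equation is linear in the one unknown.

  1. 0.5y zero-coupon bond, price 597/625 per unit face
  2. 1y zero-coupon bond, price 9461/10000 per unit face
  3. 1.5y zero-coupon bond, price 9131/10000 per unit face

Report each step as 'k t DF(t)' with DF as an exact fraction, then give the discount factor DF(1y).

1 1/2 597/625
2 1 9461/10000
3 3/2 9131/10000
DF(1y) = 9461/10000 ≈ 0.946100

step 1 [0.5y] zero: DF = P = 597/625 ≈ 0.955200
step 2 [1y] zero: DF = P = 9461/10000 ≈ 0.946100
step 3 [1.5y] zero: DF = P = 9131/10000 ≈ 0.913100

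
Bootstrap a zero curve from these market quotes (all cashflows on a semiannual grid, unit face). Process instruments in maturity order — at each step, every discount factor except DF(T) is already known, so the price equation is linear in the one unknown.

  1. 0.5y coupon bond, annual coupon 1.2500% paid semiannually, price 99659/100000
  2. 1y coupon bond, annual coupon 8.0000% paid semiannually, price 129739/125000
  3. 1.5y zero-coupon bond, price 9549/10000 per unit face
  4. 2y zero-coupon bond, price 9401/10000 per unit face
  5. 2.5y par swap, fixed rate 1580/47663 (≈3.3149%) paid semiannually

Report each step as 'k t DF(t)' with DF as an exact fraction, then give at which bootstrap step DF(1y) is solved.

step 1 [0.5y] bond c/2=1/160: DF=(99659/100000 − 1/160·(0))/(1+1/160) = 619/625 ≈ 0.990400
step 2 [1y] bond c/2=1/25: DF=(129739/125000 − 1/25·(0.990400))/(1+1/25) = 9599/10000 ≈ 0.959900
step 3 [1.5y] zero: DF = P = 9549/10000 ≈ 0.954900
step 4 [2y] zero: DF = P = 9401/10000 ≈ 0.940100
step 5 [2.5y] swap r/2=790/47663: DF=(1 − 790/47663·(0.990400+0.959900+0.954900+0.940100))/(1+790/47663) = 921/1000 ≈ 0.921000

1 1/2 619/625
2 1 9599/10000
3 3/2 9549/10000
4 2 9401/10000
5 5/2 921/1000
DF(1y) is solved at step 2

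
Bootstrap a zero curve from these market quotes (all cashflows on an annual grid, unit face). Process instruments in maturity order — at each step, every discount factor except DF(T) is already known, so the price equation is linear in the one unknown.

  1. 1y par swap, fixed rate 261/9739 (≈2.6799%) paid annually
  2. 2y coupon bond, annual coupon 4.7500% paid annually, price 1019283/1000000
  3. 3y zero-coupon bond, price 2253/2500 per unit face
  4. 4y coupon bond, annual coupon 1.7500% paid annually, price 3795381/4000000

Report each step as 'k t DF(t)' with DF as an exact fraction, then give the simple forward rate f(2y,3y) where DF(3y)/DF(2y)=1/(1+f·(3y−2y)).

step 1 [1y] swap r/1=261/9739: DF=(1 − 261/9739·(0))/(1+261/9739) = 9739/10000 ≈ 0.973900
step 2 [2y] bond c/1=19/400: DF=(1019283/1000000 − 19/400·(0.973900))/(1+19/400) = 9289/10000 ≈ 0.928900
step 3 [3y] zero: DF = P = 2253/2500 ≈ 0.901200
step 4 [4y] bond c/1=7/400: DF=(3795381/4000000 − 7/400·(0.973900+0.928900+0.901200))/(1+7/400) = 8843/10000 ≈ 0.884300

1 1 9739/10000
2 2 9289/10000
3 3 2253/2500
4 4 8843/10000
f(2y,3y) = ((9289/10000)/(2253/2500) − 1)/(1) = 277/9012 ≈ 3.0737%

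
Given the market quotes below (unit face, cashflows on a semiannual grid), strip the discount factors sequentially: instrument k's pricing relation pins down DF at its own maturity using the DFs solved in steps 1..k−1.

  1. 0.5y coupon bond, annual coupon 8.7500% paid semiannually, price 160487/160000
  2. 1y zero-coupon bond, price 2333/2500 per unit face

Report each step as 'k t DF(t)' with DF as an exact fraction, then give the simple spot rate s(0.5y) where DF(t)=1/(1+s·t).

1 1/2 961/1000
2 1 2333/2500
s(0.5y) = (1/(961/1000) − 1)/(1/2) = 78/961 ≈ 8.1165%

step 1 [0.5y] bond c/2=7/160: DF=(160487/160000 − 7/160·(0))/(1+7/160) = 961/1000 ≈ 0.961000
step 2 [1y] zero: DF = P = 2333/2500 ≈ 0.933200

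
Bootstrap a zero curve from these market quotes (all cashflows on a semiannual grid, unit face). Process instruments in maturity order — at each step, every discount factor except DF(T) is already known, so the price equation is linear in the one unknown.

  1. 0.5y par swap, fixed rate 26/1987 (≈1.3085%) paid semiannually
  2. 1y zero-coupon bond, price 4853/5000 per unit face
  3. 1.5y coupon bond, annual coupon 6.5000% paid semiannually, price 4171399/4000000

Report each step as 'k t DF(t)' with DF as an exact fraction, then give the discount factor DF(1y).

step 1 [0.5y] swap r/2=13/1987: DF=(1 − 13/1987·(0))/(1+13/1987) = 1987/2000 ≈ 0.993500
step 2 [1y] zero: DF = P = 4853/5000 ≈ 0.970600
step 3 [1.5y] bond c/2=13/400: DF=(4171399/4000000 − 13/400·(0.993500+0.970600))/(1+13/400) = 4741/5000 ≈ 0.948200

1 1/2 1987/2000
2 1 4853/5000
3 3/2 4741/5000
DF(1y) = 4853/5000 ≈ 0.970600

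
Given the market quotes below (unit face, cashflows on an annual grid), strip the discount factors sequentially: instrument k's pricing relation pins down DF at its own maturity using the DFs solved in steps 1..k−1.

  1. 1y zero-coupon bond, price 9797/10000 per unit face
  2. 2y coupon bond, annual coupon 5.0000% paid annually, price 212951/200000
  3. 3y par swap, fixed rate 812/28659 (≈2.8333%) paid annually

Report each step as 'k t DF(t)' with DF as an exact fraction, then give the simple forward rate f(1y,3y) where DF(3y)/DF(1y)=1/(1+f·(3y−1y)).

step 1 [1y] zero: DF = P = 9797/10000 ≈ 0.979700
step 2 [2y] bond c/1=1/20: DF=(212951/200000 − 1/20·(0.979700))/(1+1/20) = 4837/5000 ≈ 0.967400
step 3 [3y] swap r/1=812/28659: DF=(1 − 812/28659·(0.979700+0.967400))/(1+812/28659) = 2297/2500 ≈ 0.918800

1 1 9797/10000
2 2 4837/5000
3 3 2297/2500
f(1y,3y) = ((9797/10000)/(2297/2500) − 1)/(2) = 609/18376 ≈ 3.3141%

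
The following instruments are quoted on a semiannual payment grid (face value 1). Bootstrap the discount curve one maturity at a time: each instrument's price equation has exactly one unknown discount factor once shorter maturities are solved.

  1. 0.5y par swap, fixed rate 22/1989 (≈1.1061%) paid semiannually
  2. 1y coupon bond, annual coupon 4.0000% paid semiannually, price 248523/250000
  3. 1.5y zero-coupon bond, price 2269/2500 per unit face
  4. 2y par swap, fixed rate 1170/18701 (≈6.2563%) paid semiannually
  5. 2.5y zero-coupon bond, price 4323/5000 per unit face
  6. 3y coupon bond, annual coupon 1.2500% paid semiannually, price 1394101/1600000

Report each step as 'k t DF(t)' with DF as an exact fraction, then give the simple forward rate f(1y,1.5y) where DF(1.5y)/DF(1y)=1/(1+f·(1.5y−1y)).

1 1/2 1989/2000
2 1 9551/10000
3 3/2 2269/2500
4 2 883/1000
5 5/2 4323/5000
6 3 8373/10000
f(1y,1.5y) = ((9551/10000)/(2269/2500) − 1)/(1/2) = 475/4538 ≈ 10.4672%

step 1 [0.5y] swap r/2=11/1989: DF=(1 − 11/1989·(0))/(1+11/1989) = 1989/2000 ≈ 0.994500
step 2 [1y] bond c/2=1/50: DF=(248523/250000 − 1/50·(0.994500))/(1+1/50) = 9551/10000 ≈ 0.955100
step 3 [1.5y] zero: DF = P = 2269/2500 ≈ 0.907600
step 4 [2y] swap r/2=585/18701: DF=(1 − 585/18701·(0.994500+0.955100+0.907600))/(1+585/18701) = 883/1000 ≈ 0.883000
step 5 [2.5y] zero: DF = P = 4323/5000 ≈ 0.864600
step 6 [3y] bond c/2=1/160: DF=(1394101/1600000 − 1/160·(0.994500+0.955100+0.907600+0.883000+0.864600))/(1+1/160) = 8373/10000 ≈ 0.837300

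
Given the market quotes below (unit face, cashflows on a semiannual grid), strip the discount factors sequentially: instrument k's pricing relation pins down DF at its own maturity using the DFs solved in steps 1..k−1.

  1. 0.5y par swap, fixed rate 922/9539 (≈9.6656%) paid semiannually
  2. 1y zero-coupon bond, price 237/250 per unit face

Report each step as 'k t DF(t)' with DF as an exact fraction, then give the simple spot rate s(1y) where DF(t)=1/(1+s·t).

step 1 [0.5y] swap r/2=461/9539: DF=(1 − 461/9539·(0))/(1+461/9539) = 9539/10000 ≈ 0.953900
step 2 [1y] zero: DF = P = 237/250 ≈ 0.948000

1 1/2 9539/10000
2 1 237/250
s(1y) = (1/(237/250) − 1)/(1) = 13/237 ≈ 5.4852%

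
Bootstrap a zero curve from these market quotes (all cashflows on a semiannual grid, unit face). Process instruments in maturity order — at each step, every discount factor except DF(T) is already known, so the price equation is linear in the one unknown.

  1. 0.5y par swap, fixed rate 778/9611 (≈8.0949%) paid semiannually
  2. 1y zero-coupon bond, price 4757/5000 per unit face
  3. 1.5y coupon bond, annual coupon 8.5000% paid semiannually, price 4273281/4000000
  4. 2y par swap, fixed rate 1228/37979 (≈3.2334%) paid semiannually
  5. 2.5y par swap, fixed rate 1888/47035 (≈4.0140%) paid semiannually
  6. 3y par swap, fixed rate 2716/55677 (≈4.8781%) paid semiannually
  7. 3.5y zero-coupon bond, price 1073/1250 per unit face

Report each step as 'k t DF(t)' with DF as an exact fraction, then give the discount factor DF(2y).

1 1/2 9611/10000
2 1 4757/5000
3 3/2 2367/2500
4 2 4693/5000
5 5/2 566/625
6 3 4321/5000
7 7/2 1073/1250
DF(2y) = 4693/5000 ≈ 0.938600

step 1 [0.5y] swap r/2=389/9611: DF=(1 − 389/9611·(0))/(1+389/9611) = 9611/10000 ≈ 0.961100
step 2 [1y] zero: DF = P = 4757/5000 ≈ 0.951400
step 3 [1.5y] bond c/2=17/400: DF=(4273281/4000000 − 17/400·(0.961100+0.951400))/(1+17/400) = 2367/2500 ≈ 0.946800
step 4 [2y] swap r/2=614/37979: DF=(1 − 614/37979·(0.961100+0.951400+0.946800))/(1+614/37979) = 4693/5000 ≈ 0.938600
step 5 [2.5y] swap r/2=944/47035: DF=(1 − 944/47035·(0.961100+0.951400+0.946800+0.938600))/(1+944/47035) = 566/625 ≈ 0.905600
step 6 [3y] swap r/2=1358/55677: DF=(1 − 1358/55677·(0.961100+0.951400+0.946800+0.938600+0.905600))/(1+1358/55677) = 4321/5000 ≈ 0.864200
step 7 [3.5y] zero: DF = P = 1073/1250 ≈ 0.858400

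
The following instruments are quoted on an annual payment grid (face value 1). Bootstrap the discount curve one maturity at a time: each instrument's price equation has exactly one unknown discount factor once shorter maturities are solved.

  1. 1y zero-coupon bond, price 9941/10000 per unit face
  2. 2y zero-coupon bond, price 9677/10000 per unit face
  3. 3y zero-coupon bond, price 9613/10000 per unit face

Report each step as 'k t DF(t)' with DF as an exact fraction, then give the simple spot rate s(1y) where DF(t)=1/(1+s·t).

step 1 [1y] zero: DF = P = 9941/10000 ≈ 0.994100
step 2 [2y] zero: DF = P = 9677/10000 ≈ 0.967700
step 3 [3y] zero: DF = P = 9613/10000 ≈ 0.961300

1 1 9941/10000
2 2 9677/10000
3 3 9613/10000
s(1y) = (1/(9941/10000) − 1)/(1) = 59/9941 ≈ 0.5935%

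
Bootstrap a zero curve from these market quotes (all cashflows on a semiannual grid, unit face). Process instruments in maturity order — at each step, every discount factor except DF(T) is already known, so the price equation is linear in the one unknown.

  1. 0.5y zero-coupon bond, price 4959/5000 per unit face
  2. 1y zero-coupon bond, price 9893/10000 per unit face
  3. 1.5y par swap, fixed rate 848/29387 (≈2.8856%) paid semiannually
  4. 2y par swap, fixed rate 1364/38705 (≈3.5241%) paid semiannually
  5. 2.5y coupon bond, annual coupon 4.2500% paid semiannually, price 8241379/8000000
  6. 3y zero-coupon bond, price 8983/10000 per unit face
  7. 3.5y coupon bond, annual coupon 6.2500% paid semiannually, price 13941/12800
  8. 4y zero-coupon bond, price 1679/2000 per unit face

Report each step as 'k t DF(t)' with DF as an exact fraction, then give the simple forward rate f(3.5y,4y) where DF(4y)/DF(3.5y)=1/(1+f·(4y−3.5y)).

1 1/2 4959/5000
2 1 9893/10000
3 3/2 1197/1250
4 2 4659/5000
5 5/2 4641/5000
6 3 8983/10000
7 7/2 1767/2000
8 4 1679/2000
f(3.5y,4y) = ((1767/2000)/(1679/2000) − 1)/(1/2) = 176/1679 ≈ 10.4824%

step 1 [0.5y] zero: DF = P = 4959/5000 ≈ 0.991800
step 2 [1y] zero: DF = P = 9893/10000 ≈ 0.989300
step 3 [1.5y] swap r/2=424/29387: DF=(1 − 424/29387·(0.991800+0.989300))/(1+424/29387) = 1197/1250 ≈ 0.957600
step 4 [2y] swap r/2=682/38705: DF=(1 − 682/38705·(0.991800+0.989300+0.957600))/(1+682/38705) = 4659/5000 ≈ 0.931800
step 5 [2.5y] bond c/2=17/800: DF=(8241379/8000000 − 17/800·(0.991800+0.989300+0.957600+0.931800))/(1+17/800) = 4641/5000 ≈ 0.928200
step 6 [3y] zero: DF = P = 8983/10000 ≈ 0.898300
step 7 [3.5y] bond c/2=1/32: DF=(13941/12800 − 1/32·(0.991800+0.989300+0.957600+0.931800+0.928200+0.898300))/(1+1/32) = 1767/2000 ≈ 0.883500
step 8 [4y] zero: DF = P = 1679/2000 ≈ 0.839500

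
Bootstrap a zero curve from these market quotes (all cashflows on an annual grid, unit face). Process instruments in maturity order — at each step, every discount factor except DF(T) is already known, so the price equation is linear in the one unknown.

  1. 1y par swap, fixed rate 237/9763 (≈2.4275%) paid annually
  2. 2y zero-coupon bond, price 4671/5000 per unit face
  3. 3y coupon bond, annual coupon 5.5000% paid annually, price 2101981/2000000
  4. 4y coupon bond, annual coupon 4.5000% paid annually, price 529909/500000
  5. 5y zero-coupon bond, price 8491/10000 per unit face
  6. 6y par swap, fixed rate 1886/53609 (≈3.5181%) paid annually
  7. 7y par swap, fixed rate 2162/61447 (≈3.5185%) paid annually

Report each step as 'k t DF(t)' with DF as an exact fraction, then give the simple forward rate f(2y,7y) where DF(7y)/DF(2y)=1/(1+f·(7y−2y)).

step 1 [1y] swap r/1=237/9763: DF=(1 − 237/9763·(0))/(1+237/9763) = 9763/10000 ≈ 0.976300
step 2 [2y] zero: DF = P = 4671/5000 ≈ 0.934200
step 3 [3y] bond c/1=11/200: DF=(2101981/2000000 − 11/200·(0.976300+0.934200))/(1+11/200) = 4483/5000 ≈ 0.896600
step 4 [4y] bond c/1=9/200: DF=(529909/500000 − 9/200·(0.976300+0.934200+0.896600))/(1+9/200) = 8933/10000 ≈ 0.893300
step 5 [5y] zero: DF = P = 8491/10000 ≈ 0.849100
step 6 [6y] swap r/1=1886/53609: DF=(1 − 1886/53609·(0.976300+0.934200+0.896600+0.893300+0.849100))/(1+1886/53609) = 4057/5000 ≈ 0.811400
step 7 [7y] swap r/1=2162/61447: DF=(1 − 2162/61447·(0.976300+0.934200+0.896600+0.893300+0.849100+0.811400))/(1+2162/61447) = 3919/5000 ≈ 0.783800

1 1 9763/10000
2 2 4671/5000
3 3 4483/5000
4 4 8933/10000
5 5 8491/10000
6 6 4057/5000
7 7 3919/5000
f(2y,7y) = ((4671/5000)/(3919/5000) − 1)/(5) = 752/19595 ≈ 3.8377%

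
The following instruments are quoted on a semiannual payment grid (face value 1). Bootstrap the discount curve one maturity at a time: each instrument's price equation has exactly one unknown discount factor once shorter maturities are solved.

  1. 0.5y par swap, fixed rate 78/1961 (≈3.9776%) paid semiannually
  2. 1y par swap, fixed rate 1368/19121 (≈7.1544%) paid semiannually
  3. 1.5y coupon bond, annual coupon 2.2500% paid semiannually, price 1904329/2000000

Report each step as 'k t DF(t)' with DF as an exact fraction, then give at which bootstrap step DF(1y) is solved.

step 1 [0.5y] swap r/2=39/1961: DF=(1 − 39/1961·(0))/(1+39/1961) = 1961/2000 ≈ 0.980500
step 2 [1y] swap r/2=684/19121: DF=(1 − 684/19121·(0.980500))/(1+684/19121) = 2329/2500 ≈ 0.931600
step 3 [1.5y] bond c/2=9/800: DF=(1904329/2000000 − 9/800·(0.980500+0.931600))/(1+9/800) = 9203/10000 ≈ 0.920300

1 1/2 1961/2000
2 1 2329/2500
3 3/2 9203/10000
DF(1y) is solved at step 2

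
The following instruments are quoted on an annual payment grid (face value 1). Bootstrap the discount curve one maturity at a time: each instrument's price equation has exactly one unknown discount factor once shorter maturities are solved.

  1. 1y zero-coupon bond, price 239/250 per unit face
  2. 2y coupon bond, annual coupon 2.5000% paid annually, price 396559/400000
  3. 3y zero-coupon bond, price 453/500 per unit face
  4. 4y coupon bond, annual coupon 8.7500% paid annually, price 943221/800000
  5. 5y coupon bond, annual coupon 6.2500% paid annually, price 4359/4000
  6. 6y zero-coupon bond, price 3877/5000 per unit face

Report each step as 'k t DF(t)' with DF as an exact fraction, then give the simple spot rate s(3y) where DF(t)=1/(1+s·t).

1 1 239/250
2 2 9439/10000
3 3 453/500
4 4 1073/1250
5 5 8101/10000
6 6 3877/5000
s(3y) = (1/(453/500) − 1)/(3) = 47/1359 ≈ 3.4584%

step 1 [1y] zero: DF = P = 239/250 ≈ 0.956000
step 2 [2y] bond c/1=1/40: DF=(396559/400000 − 1/40·(0.956000))/(1+1/40) = 9439/10000 ≈ 0.943900
step 3 [3y] zero: DF = P = 453/500 ≈ 0.906000
step 4 [4y] bond c/1=7/80: DF=(943221/800000 − 7/80·(0.956000+0.943900+0.906000))/(1+7/80) = 1073/1250 ≈ 0.858400
step 5 [5y] bond c/1=1/16: DF=(4359/4000 − 1/16·(0.956000+0.943900+0.906000+0.858400))/(1+1/16) = 8101/10000 ≈ 0.810100
step 6 [6y] zero: DF = P = 3877/5000 ≈ 0.775400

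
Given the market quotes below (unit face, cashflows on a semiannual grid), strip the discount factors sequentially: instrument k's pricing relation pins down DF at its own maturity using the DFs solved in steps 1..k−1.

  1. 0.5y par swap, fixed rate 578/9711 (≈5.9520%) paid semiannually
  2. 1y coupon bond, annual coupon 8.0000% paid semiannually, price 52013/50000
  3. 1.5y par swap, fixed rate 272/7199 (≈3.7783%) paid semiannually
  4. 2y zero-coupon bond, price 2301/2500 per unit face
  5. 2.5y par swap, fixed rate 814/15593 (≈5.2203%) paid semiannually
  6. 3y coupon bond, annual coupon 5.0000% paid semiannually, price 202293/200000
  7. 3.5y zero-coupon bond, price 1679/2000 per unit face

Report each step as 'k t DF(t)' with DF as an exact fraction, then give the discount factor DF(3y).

step 1 [0.5y] swap r/2=289/9711: DF=(1 − 289/9711·(0))/(1+289/9711) = 9711/10000 ≈ 0.971100
step 2 [1y] bond c/2=1/25: DF=(52013/50000 − 1/25·(0.971100))/(1+1/25) = 9629/10000 ≈ 0.962900
step 3 [1.5y] swap r/2=136/7199: DF=(1 − 136/7199·(0.971100+0.962900))/(1+136/7199) = 591/625 ≈ 0.945600
step 4 [2y] zero: DF = P = 2301/2500 ≈ 0.920400
step 5 [2.5y] swap r/2=407/15593: DF=(1 − 407/15593·(0.971100+0.962900+0.945600+0.920400))/(1+407/15593) = 8779/10000 ≈ 0.877900
step 6 [3y] bond c/2=1/40: DF=(202293/200000 − 1/40·(0.971100+0.962900+0.945600+0.920400+0.877900))/(1+1/40) = 8727/10000 ≈ 0.872700
step 7 [3.5y] zero: DF = P = 1679/2000 ≈ 0.839500

1 1/2 9711/10000
2 1 9629/10000
3 3/2 591/625
4 2 2301/2500
5 5/2 8779/10000
6 3 8727/10000
7 7/2 1679/2000
DF(3y) = 8727/10000 ≈ 0.872700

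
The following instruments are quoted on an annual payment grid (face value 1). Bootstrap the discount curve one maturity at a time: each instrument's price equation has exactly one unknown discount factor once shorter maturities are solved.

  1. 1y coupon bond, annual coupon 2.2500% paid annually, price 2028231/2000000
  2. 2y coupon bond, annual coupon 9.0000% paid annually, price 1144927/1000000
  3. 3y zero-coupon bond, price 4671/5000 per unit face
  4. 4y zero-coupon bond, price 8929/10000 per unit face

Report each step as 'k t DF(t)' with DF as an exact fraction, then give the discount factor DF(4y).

step 1 [1y] bond c/1=9/400: DF=(2028231/2000000 − 9/400·(0))/(1+9/400) = 4959/5000 ≈ 0.991800
step 2 [2y] bond c/1=9/100: DF=(1144927/1000000 − 9/100·(0.991800))/(1+9/100) = 1937/2000 ≈ 0.968500
step 3 [3y] zero: DF = P = 4671/5000 ≈ 0.934200
step 4 [4y] zero: DF = P = 8929/10000 ≈ 0.892900

1 1 4959/5000
2 2 1937/2000
3 3 4671/5000
4 4 8929/10000
DF(4y) = 8929/10000 ≈ 0.892900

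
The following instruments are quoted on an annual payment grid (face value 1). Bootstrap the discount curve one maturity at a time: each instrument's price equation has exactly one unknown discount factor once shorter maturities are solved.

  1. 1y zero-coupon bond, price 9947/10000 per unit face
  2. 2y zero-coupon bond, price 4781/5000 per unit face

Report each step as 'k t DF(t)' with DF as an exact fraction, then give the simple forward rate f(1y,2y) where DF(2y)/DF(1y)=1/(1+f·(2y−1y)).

1 1 9947/10000
2 2 4781/5000
f(1y,2y) = ((9947/10000)/(4781/5000) − 1)/(1) = 55/1366 ≈ 4.0264%

step 1 [1y] zero: DF = P = 9947/10000 ≈ 0.994700
step 2 [2y] zero: DF = P = 4781/5000 ≈ 0.956200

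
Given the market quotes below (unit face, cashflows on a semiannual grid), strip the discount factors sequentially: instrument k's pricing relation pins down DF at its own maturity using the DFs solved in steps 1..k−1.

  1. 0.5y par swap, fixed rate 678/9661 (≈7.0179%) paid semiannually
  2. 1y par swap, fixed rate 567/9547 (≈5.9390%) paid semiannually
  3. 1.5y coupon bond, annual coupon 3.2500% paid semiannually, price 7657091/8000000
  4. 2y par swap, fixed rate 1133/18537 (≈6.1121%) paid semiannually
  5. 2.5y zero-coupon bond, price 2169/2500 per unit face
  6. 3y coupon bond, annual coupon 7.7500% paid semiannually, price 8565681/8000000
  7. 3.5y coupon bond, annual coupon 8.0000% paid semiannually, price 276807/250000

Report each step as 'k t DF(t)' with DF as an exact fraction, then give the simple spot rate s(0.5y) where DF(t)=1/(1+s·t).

1 1/2 9661/10000
2 1 9433/10000
3 3/2 9113/10000
4 2 8867/10000
5 5/2 2169/2500
6 3 8601/10000
7 7/2 2139/2500
s(0.5y) = (1/(9661/10000) − 1)/(1/2) = 678/9661 ≈ 7.0179%

step 1 [0.5y] swap r/2=339/9661: DF=(1 − 339/9661·(0))/(1+339/9661) = 9661/10000 ≈ 0.966100
step 2 [1y] swap r/2=567/19094: DF=(1 − 567/19094·(0.966100))/(1+567/19094) = 9433/10000 ≈ 0.943300
step 3 [1.5y] bond c/2=13/800: DF=(7657091/8000000 − 13/800·(0.966100+0.943300))/(1+13/800) = 9113/10000 ≈ 0.911300
step 4 [2y] swap r/2=1133/37074: DF=(1 − 1133/37074·(0.966100+0.943300+0.911300))/(1+1133/37074) = 8867/10000 ≈ 0.886700
step 5 [2.5y] zero: DF = P = 2169/2500 ≈ 0.867600
step 6 [3y] bond c/2=31/800: DF=(8565681/8000000 − 31/800·(0.966100+0.943300+0.911300+0.886700+0.867600))/(1+31/800) = 8601/10000 ≈ 0.860100
step 7 [3.5y] bond c/2=1/25: DF=(276807/250000 − 1/25·(0.966100+0.943300+0.911300+0.886700+0.867600+0.860100))/(1+1/25) = 2139/2500 ≈ 0.855600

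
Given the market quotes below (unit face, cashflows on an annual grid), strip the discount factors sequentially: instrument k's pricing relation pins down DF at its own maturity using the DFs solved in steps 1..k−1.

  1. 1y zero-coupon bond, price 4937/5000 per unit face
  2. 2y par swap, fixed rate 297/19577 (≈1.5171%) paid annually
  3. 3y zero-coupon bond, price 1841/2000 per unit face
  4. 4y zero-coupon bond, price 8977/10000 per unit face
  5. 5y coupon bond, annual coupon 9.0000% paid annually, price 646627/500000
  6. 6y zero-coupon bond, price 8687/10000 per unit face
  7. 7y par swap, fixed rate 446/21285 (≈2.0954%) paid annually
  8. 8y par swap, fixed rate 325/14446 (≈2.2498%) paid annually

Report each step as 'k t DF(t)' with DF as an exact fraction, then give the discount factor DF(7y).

1 1 4937/5000
2 2 9703/10000
3 3 1841/2000
4 4 8977/10000
5 5 8747/10000
6 6 8687/10000
7 7 4331/5000
8 8 67/80
DF(7y) = 4331/5000 ≈ 0.866200

step 1 [1y] zero: DF = P = 4937/5000 ≈ 0.987400
step 2 [2y] swap r/1=297/19577: DF=(1 − 297/19577·(0.987400))/(1+297/19577) = 9703/10000 ≈ 0.970300
step 3 [3y] zero: DF = P = 1841/2000 ≈ 0.920500
step 4 [4y] zero: DF = P = 8977/10000 ≈ 0.897700
step 5 [5y] bond c/1=9/100: DF=(646627/500000 − 9/100·(0.987400+0.970300+0.920500+0.897700))/(1+9/100) = 8747/10000 ≈ 0.874700
step 6 [6y] zero: DF = P = 8687/10000 ≈ 0.868700
step 7 [7y] swap r/1=446/21285: DF=(1 − 446/21285·(0.987400+0.970300+0.920500+0.897700+0.874700+0.868700))/(1+446/21285) = 4331/5000 ≈ 0.866200
step 8 [8y] swap r/1=325/14446: DF=(1 − 325/14446·(0.987400+0.970300+0.920500+0.897700+0.874700+0.868700+0.866200))/(1+325/14446) = 67/80 ≈ 0.837500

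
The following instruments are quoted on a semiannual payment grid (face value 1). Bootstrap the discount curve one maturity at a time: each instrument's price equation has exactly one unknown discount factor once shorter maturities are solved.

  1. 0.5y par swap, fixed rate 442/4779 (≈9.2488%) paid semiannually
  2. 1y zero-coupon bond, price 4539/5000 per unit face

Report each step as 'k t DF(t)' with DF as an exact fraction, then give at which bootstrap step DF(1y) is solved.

step 1 [0.5y] swap r/2=221/4779: DF=(1 − 221/4779·(0))/(1+221/4779) = 4779/5000 ≈ 0.955800
step 2 [1y] zero: DF = P = 4539/5000 ≈ 0.907800

1 1/2 4779/5000
2 1 4539/5000
DF(1y) is solved at step 2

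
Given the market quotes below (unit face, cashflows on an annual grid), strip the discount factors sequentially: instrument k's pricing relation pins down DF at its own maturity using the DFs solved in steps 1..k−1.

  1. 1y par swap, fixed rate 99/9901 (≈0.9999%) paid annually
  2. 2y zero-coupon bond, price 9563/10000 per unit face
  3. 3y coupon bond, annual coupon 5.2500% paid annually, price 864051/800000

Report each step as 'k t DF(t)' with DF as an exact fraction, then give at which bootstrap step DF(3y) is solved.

1 1 9901/10000
2 2 9563/10000
3 3 9291/10000
DF(3y) is solved at step 3

step 1 [1y] swap r/1=99/9901: DF=(1 − 99/9901·(0))/(1+99/9901) = 9901/10000 ≈ 0.990100
step 2 [2y] zero: DF = P = 9563/10000 ≈ 0.956300
step 3 [3y] bond c/1=21/400: DF=(864051/800000 − 21/400·(0.990100+0.956300))/(1+21/400) = 9291/10000 ≈ 0.929100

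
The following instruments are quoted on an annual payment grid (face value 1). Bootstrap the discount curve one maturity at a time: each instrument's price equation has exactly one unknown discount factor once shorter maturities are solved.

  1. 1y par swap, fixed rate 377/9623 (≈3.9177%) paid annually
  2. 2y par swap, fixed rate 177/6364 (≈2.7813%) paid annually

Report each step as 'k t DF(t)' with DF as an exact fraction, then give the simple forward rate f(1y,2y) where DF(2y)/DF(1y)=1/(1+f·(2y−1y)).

1 1 9623/10000
2 2 9469/10000
f(1y,2y) = ((9623/10000)/(9469/10000) − 1)/(1) = 154/9469 ≈ 1.6264%

step 1 [1y] swap r/1=377/9623: DF=(1 − 377/9623·(0))/(1+377/9623) = 9623/10000 ≈ 0.962300
step 2 [2y] swap r/1=177/6364: DF=(1 − 177/6364·(0.962300))/(1+177/6364) = 9469/10000 ≈ 0.946900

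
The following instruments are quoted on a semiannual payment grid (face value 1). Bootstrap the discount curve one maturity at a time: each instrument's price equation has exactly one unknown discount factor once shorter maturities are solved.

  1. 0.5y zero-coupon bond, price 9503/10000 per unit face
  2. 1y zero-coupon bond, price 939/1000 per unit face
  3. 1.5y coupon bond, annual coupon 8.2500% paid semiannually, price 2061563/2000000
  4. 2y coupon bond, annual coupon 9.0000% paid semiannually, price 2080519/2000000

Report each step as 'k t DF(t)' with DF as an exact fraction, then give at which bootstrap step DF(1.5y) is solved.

1 1/2 9503/10000
2 1 939/1000
3 3/2 9151/10000
4 2 8747/10000
DF(1.5y) is solved at step 3

step 1 [0.5y] zero: DF = P = 9503/10000 ≈ 0.950300
step 2 [1y] zero: DF = P = 939/1000 ≈ 0.939000
step 3 [1.5y] bond c/2=33/800: DF=(2061563/2000000 − 33/800·(0.950300+0.939000))/(1+33/800) = 9151/10000 ≈ 0.915100
step 4 [2y] bond c/2=9/200: DF=(2080519/2000000 − 9/200·(0.950300+0.939000+0.915100))/(1+9/200) = 8747/10000 ≈ 0.874700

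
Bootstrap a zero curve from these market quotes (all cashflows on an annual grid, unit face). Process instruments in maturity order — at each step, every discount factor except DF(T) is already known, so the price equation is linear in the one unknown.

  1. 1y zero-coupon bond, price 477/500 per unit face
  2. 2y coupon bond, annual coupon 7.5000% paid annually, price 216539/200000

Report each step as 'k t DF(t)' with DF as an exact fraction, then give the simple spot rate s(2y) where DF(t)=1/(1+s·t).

step 1 [1y] zero: DF = P = 477/500 ≈ 0.954000
step 2 [2y] bond c/1=3/40: DF=(216539/200000 − 3/40·(0.954000))/(1+3/40) = 4703/5000 ≈ 0.940600

1 1 477/500
2 2 4703/5000
s(2y) = (1/(4703/5000) − 1)/(2) = 297/9406 ≈ 3.1576%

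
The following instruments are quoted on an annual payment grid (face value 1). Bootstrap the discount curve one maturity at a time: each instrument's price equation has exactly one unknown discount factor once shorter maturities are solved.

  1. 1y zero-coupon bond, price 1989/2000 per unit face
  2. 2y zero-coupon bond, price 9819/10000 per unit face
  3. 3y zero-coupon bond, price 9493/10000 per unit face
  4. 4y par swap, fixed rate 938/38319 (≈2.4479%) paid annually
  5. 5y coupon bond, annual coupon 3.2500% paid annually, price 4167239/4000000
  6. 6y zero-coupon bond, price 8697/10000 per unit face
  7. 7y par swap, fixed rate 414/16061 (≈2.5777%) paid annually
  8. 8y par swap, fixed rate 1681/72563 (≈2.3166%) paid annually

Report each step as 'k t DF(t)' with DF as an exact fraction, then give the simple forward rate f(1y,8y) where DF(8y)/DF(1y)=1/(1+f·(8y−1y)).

1 1 1989/2000
2 2 9819/10000
3 3 9493/10000
4 4 4531/5000
5 5 2221/2500
6 6 8697/10000
7 7 1043/1250
8 8 8319/10000
f(1y,8y) = ((1989/2000)/(8319/10000) − 1)/(7) = 542/19411 ≈ 2.7922%

step 1 [1y] zero: DF = P = 1989/2000 ≈ 0.994500
step 2 [2y] zero: DF = P = 9819/10000 ≈ 0.981900
step 3 [3y] zero: DF = P = 9493/10000 ≈ 0.949300
step 4 [4y] swap r/1=938/38319: DF=(1 − 938/38319·(0.994500+0.981900+0.949300))/(1+938/38319) = 4531/5000 ≈ 0.906200
step 5 [5y] bond c/1=13/400: DF=(4167239/4000000 − 13/400·(0.994500+0.981900+0.949300+0.906200))/(1+13/400) = 2221/2500 ≈ 0.888400
step 6 [6y] zero: DF = P = 8697/10000 ≈ 0.869700
step 7 [7y] swap r/1=414/16061: DF=(1 − 414/16061·(0.994500+0.981900+0.949300+0.906200+0.888400+0.869700))/(1+414/16061) = 1043/1250 ≈ 0.834400
step 8 [8y] swap r/1=1681/72563: DF=(1 − 1681/72563·(0.994500+0.981900+0.949300+0.906200+0.888400+0.869700+0.834400))/(1+1681/72563) = 8319/10000 ≈ 0.831900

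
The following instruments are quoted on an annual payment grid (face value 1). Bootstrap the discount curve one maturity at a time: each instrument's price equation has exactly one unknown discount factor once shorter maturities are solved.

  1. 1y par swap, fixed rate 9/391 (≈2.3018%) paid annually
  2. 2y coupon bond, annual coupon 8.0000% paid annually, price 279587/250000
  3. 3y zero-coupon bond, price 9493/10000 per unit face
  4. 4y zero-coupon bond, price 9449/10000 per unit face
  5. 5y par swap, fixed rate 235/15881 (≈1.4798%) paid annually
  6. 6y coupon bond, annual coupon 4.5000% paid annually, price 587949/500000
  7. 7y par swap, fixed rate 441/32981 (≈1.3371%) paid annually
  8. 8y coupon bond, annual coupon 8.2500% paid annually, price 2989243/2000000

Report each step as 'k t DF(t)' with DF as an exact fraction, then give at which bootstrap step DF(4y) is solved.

step 1 [1y] swap r/1=9/391: DF=(1 − 9/391·(0))/(1+9/391) = 391/400 ≈ 0.977500
step 2 [2y] bond c/1=2/25: DF=(279587/250000 − 2/25·(0.977500))/(1+2/25) = 9631/10000 ≈ 0.963100
step 3 [3y] zero: DF = P = 9493/10000 ≈ 0.949300
step 4 [4y] zero: DF = P = 9449/10000 ≈ 0.944900
step 5 [5y] swap r/1=235/15881: DF=(1 − 235/15881·(0.977500+0.963100+0.949300+0.944900))/(1+235/15881) = 1859/2000 ≈ 0.929500
step 6 [6y] bond c/1=9/200: DF=(587949/500000 − 9/200·(0.977500+0.963100+0.949300+0.944900+0.929500))/(1+9/200) = 9201/10000 ≈ 0.920100
step 7 [7y] swap r/1=441/32981: DF=(1 − 441/32981·(0.977500+0.963100+0.949300+0.944900+0.929500+0.920100))/(1+441/32981) = 4559/5000 ≈ 0.911800
step 8 [8y] bond c/1=33/400: DF=(2989243/2000000 − 33/400·(0.977500+0.963100+0.949300+0.944900+0.929500+0.920100+0.911800))/(1+33/400) = 439/500 ≈ 0.878000

1 1 391/400
2 2 9631/10000
3 3 9493/10000
4 4 9449/10000
5 5 1859/2000
6 6 9201/10000
7 7 4559/5000
8 8 439/500
DF(4y) is solved at step 4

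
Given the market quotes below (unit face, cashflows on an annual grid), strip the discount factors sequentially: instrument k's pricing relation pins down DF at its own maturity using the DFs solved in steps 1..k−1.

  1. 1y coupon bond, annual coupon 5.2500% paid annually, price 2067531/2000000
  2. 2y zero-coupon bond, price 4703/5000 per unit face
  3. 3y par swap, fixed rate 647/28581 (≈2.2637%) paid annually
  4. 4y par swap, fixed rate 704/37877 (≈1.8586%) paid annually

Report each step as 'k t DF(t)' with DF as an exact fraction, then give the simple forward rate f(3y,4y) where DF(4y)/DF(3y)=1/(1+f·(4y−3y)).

step 1 [1y] bond c/1=21/400: DF=(2067531/2000000 − 21/400·(0))/(1+21/400) = 4911/5000 ≈ 0.982200
step 2 [2y] zero: DF = P = 4703/5000 ≈ 0.940600
step 3 [3y] swap r/1=647/28581: DF=(1 − 647/28581·(0.982200+0.940600))/(1+647/28581) = 9353/10000 ≈ 0.935300
step 4 [4y] swap r/1=704/37877: DF=(1 − 704/37877·(0.982200+0.940600+0.935300))/(1+704/37877) = 581/625 ≈ 0.929600

1 1 4911/5000
2 2 4703/5000
3 3 9353/10000
4 4 581/625
f(3y,4y) = ((9353/10000)/(581/625) − 1)/(1) = 57/9296 ≈ 0.6132%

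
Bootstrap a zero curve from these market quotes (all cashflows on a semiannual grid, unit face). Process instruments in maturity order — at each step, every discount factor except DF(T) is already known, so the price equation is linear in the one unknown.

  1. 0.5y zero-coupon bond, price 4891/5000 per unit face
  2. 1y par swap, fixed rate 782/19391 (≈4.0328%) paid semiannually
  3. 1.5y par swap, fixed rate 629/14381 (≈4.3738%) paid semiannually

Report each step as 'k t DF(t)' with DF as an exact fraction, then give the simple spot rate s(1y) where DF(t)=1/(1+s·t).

1 1/2 4891/5000
2 1 9609/10000
3 3/2 9371/10000
s(1y) = (1/(9609/10000) − 1)/(1) = 391/9609 ≈ 4.0691%

step 1 [0.5y] zero: DF = P = 4891/5000 ≈ 0.978200
step 2 [1y] swap r/2=391/19391: DF=(1 − 391/19391·(0.978200))/(1+391/19391) = 9609/10000 ≈ 0.960900
step 3 [1.5y] swap r/2=629/28762: DF=(1 − 629/28762·(0.978200+0.960900))/(1+629/28762) = 9371/10000 ≈ 0.937100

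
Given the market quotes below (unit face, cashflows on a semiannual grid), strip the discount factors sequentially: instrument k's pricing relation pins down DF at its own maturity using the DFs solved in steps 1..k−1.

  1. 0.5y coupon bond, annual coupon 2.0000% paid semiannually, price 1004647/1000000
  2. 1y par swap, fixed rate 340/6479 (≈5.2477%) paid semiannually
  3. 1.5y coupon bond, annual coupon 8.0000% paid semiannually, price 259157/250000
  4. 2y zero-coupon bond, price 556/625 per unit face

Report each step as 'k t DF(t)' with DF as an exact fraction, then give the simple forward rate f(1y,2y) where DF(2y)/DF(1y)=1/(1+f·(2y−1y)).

step 1 [0.5y] bond c/2=1/100: DF=(1004647/1000000 − 1/100·(0))/(1+1/100) = 9947/10000 ≈ 0.994700
step 2 [1y] swap r/2=170/6479: DF=(1 − 170/6479·(0.994700))/(1+170/6479) = 949/1000 ≈ 0.949000
step 3 [1.5y] bond c/2=1/25: DF=(259157/250000 − 1/25·(0.994700+0.949000))/(1+1/25) = 461/500 ≈ 0.922000
step 4 [2y] zero: DF = P = 556/625 ≈ 0.889600

1 1/2 9947/10000
2 1 949/1000
3 3/2 461/500
4 2 556/625
f(1y,2y) = ((949/1000)/(556/625) − 1)/(1) = 297/4448 ≈ 6.6772%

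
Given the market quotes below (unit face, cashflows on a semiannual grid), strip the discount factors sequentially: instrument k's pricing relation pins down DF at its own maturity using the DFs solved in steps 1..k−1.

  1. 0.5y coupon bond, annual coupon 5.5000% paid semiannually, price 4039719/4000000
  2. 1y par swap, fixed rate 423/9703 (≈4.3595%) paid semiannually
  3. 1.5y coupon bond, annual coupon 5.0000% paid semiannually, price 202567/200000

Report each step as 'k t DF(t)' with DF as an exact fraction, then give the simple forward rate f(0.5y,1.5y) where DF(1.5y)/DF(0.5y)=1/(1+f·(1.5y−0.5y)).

step 1 [0.5y] bond c/2=11/400: DF=(4039719/4000000 − 11/400·(0))/(1+11/400) = 9829/10000 ≈ 0.982900
step 2 [1y] swap r/2=423/19406: DF=(1 − 423/19406·(0.982900))/(1+423/19406) = 9577/10000 ≈ 0.957700
step 3 [1.5y] bond c/2=1/40: DF=(202567/200000 − 1/40·(0.982900+0.957700))/(1+1/40) = 588/625 ≈ 0.940800

1 1/2 9829/10000
2 1 9577/10000
3 3/2 588/625
f(0.5y,1.5y) = ((9829/10000)/(588/625) − 1)/(1) = 421/9408 ≈ 4.4749%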